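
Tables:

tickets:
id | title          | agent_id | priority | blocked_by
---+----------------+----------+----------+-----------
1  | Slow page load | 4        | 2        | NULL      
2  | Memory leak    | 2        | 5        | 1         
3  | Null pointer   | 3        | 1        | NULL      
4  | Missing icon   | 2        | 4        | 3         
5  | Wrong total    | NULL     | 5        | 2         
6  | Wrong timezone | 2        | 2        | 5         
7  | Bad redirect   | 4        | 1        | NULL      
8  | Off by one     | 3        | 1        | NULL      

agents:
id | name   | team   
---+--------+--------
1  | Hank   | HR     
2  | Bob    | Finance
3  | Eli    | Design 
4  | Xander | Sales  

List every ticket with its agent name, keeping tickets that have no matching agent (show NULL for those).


LEFT JOIN keeps every row from tickets (the left table); where agent_id has no match in agents, the agent columns become NULL. Walk through each ticket:
  - ticket 1 (Slow page load): agent_id=4 -> matches Xander
  - ticket 2 (Memory leak): agent_id=2 -> matches Bob
  - ticket 3 (Null pointer): agent_id=3 -> matches Eli
  - ticket 4 (Missing icon): agent_id=2 -> matches Bob
  - ticket 5 (Wrong total): agent_id=NULL, no match -> kept with NULL
  - ticket 6 (Wrong timezone): agent_id=2 -> matches Bob
  - ticket 7 (Bad redirect): agent_id=4 -> matches Xander
  - ticket 8 (Off by one): agent_id=3 -> matches Eli
All 8 rows appear; 1 has NULL agent.

SQL:
SELECT a.title, b.name AS agent
FROM tickets a
LEFT JOIN agents b ON a.agent_id = b.id

Result:
title          | agent 
---------------+-------
Slow page load | Xander
Memory leak    | Bob   
Null pointer   | Eli   
Missing icon   | Bob   
Wrong total    | NULL  
Wrong timezone | Bob   
Bad redirect   | Xander
Off by one     | Eli   


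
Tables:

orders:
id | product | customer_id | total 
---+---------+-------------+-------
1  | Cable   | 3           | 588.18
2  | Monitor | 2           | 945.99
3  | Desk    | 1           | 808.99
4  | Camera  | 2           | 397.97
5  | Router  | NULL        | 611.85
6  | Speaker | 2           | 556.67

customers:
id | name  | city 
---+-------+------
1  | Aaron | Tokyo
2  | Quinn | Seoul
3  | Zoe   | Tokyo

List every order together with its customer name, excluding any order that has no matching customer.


INNER JOIN keeps only orders rows whose customer_id matches an id in customers. Walk through each order:
  - order 1 (Cable): customer_id=3 -> matches Zoe
  - order 2 (Monitor): customer_id=2 -> matches Quinn
  - order 3 (Desk): customer_id=1 -> matches Aaron
  - order 4 (Camera): customer_id=2 -> matches Quinn
  - order 5 (Router): customer_id=NULL, no match -> dropped
  - order 6 (Speaker): customer_id=2 -> matches Quinn
So 1 of 6 rows is dropped.

SQL:
SELECT a.product, b.name AS customer
FROM orders a
INNER JOIN customers b ON a.customer_id = b.id

Result:
product | customer
--------+---------
Cable   | Zoe     
Monitor | Quinn   
Desk    | Aaron   
Camera  | Quinn   
Speaker | Quinn   


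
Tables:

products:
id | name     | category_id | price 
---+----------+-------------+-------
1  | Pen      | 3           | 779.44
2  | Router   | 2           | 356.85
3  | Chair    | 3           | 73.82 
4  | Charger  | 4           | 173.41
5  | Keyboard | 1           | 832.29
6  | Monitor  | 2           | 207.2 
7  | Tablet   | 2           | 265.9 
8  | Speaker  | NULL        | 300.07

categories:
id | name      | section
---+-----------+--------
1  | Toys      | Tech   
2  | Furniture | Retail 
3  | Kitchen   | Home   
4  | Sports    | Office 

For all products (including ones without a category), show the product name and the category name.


LEFT JOIN keeps every row from products (the left table); where category_id has no match in categories, the category columns become NULL. Walk through each product:
  - product 1 (Pen): category_id=3 -> matches Kitchen
  - product 2 (Router): category_id=2 -> matches Furniture
  - product 3 (Chair): category_id=3 -> matches Kitchen
  - product 4 (Charger): category_id=4 -> matches Sports
  - product 5 (Keyboard): category_id=1 -> matches Toys
  - product 6 (Monitor): category_id=2 -> matches Furniture
  - product 7 (Tablet): category_id=2 -> matches Furniture
  - product 8 (Speaker): category_id=NULL, no match -> kept with NULL
All 8 rows appear; 1 has NULL category.

SQL:
SELECT a.name, b.name AS category
FROM products a
LEFT JOIN categories b ON a.category_id = b.id

Result:
name     | category 
---------+----------
Pen      | Kitchen  
Router   | Furniture
Chair    | Kitchen  
Charger  | Sports   
Keyboard | Toys     
Monitor  | Furniture
Tablet   | Furniture
Speaker  | NULL     


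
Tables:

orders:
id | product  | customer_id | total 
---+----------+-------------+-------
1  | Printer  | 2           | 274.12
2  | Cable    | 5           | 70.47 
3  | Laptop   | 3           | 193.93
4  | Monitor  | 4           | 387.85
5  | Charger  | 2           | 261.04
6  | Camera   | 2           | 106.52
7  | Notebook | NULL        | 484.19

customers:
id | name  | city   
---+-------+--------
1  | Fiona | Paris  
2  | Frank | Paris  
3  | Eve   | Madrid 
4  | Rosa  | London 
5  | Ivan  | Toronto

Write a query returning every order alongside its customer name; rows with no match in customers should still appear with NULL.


LEFT JOIN keeps every row from orders (the left table); where customer_id has no match in customers, the customer columns become NULL. Walk through each order:
  - order 1 (Printer): customer_id=2 -> matches Frank
  - order 2 (Cable): customer_id=5 -> matches Ivan
  - order 3 (Laptop): customer_id=3 -> matches Eve
  - order 4 (Monitor): customer_id=4 -> matches Rosa
  - order 5 (Charger): customer_id=2 -> matches Frank
  - order 6 (Camera): customer_id=2 -> matches Frank
  - order 7 (Notebook): customer_id=NULL, no match -> kept with NULL
All 7 rows appear; 1 has NULL customer.

SQL:
SELECT a.product, b.name AS customer
FROM orders a
LEFT JOIN customers b ON a.customer_id = b.id

Result:
product  | customer
---------+---------
Printer  | Frank   
Cable    | Ivan    
Laptop   | Eve     
Monitor  | Rosa    
Charger  | Frank   
Camera   | Frank   
Notebook | NULL    


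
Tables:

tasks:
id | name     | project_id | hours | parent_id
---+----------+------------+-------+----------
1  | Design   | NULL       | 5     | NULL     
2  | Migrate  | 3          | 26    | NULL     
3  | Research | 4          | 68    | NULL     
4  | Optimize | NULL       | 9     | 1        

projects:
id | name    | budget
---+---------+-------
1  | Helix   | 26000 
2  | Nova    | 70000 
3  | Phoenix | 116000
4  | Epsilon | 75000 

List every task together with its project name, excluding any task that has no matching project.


INNER JOIN keeps only tasks rows whose project_id matches an id in projects. Walk through each task:
  - task 1 (Design): project_id=NULL, no match -> dropped
  - task 2 (Migrate): project_id=3 -> matches Phoenix
  - task 3 (Research): project_id=4 -> matches Epsilon
  - task 4 (Optimize): project_id=NULL, no match -> dropped
So 2 of 4 rows are dropped.

SQL:
SELECT a.name, b.name AS project
FROM tasks a
INNER JOIN projects b ON a.project_id = b.id

Result:
name     | project
---------+--------
Migrate  | Phoenix
Research | Epsilon


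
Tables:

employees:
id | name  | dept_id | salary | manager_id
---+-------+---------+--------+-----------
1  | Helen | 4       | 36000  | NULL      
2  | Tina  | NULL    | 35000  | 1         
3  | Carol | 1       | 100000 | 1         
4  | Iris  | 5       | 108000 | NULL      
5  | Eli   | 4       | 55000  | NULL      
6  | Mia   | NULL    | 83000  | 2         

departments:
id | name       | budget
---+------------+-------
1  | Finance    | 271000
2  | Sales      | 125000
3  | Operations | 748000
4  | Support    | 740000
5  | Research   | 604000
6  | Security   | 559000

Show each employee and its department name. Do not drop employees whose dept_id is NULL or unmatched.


LEFT JOIN keeps every row from employees (the left table); where dept_id has no match in departments, the department columns become NULL. Walk through each employee:
  - employee 1 (Helen): dept_id=4 -> matches Support
  - employee 2 (Tina): dept_id=NULL, no match -> kept with NULL
  - employee 3 (Carol): dept_id=1 -> matches Finance
  - employee 4 (Iris): dept_id=5 -> matches Research
  - employee 5 (Eli): dept_id=4 -> matches Support
  - employee 6 (Mia): dept_id=NULL, no match -> kept with NULL
All 6 rows appear; 2 have NULL department.

SQL:
SELECT a.name, b.name AS department
FROM employees a
LEFT JOIN departments b ON a.dept_id = b.id

Result:
name  | department
------+-----------
Helen | Support   
Tina  | NULL      
Carol | Finance   
Iris  | Research  
Eli   | Support   
Mia   | NULL      


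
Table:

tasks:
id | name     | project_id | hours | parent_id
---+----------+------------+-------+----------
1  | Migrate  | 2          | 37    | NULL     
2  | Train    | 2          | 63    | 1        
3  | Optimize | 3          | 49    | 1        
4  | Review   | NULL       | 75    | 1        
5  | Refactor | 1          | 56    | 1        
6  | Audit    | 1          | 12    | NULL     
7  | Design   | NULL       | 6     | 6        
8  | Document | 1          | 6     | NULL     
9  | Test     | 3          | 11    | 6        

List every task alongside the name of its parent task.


This is a self-join: tasks is joined to a second copy of itself, matching each row's parent_id to another row's id. Use LEFT JOIN so rows with parent_id=NULL are kept.
  - task 1 (Migrate): parent_id=NULL -> NULL
  - task 2 (Train): parent_id=1 -> Migrate
  - task 3 (Optimize): parent_id=1 -> Migrate
  - task 4 (Review): parent_id=1 -> Migrate
  - task 5 (Refactor): parent_id=1 -> Migrate
  - task 6 (Audit): parent_id=NULL -> NULL
  - task 7 (Design): parent_id=6 -> Audit
  - task 8 (Document): parent_id=NULL -> NULL
  - task 9 (Test): parent_id=6 -> Audit

SQL:
SELECT a.name AS item, b.name AS parent
FROM tasks a
LEFT JOIN tasks b ON a.parent_id = b.id

Result:
item     | parent 
---------+--------
Migrate  | NULL   
Train    | Migrate
Optimize | Migrate
Review   | Migrate
Refactor | Migrate
Audit    | NULL   
Design   | Audit  
Document | NULL   
Test     | Audit  


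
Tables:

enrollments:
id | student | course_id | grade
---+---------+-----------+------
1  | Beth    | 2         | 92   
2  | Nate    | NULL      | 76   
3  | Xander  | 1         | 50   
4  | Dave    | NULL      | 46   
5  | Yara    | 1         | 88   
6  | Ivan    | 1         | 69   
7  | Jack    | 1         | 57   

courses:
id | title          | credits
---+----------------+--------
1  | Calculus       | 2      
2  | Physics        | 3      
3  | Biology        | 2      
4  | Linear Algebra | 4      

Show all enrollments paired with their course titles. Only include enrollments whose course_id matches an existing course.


INNER JOIN keeps only enrollments rows whose course_id matches an id in courses. Walk through each enrollment:
  - enrollment 1 (Beth): course_id=2 -> matches Physics
  - enrollment 2 (Nate): course_id=NULL, no match -> dropped
  - enrollment 3 (Xander): course_id=1 -> matches Calculus
  - enrollment 4 (Dave): course_id=NULL, no match -> dropped
  - enrollment 5 (Yara): course_id=1 -> matches Calculus
  - enrollment 6 (Ivan): course_id=1 -> matches Calculus
  - enrollment 7 (Jack): course_id=1 -> matches Calculus
So 2 of 7 rows are dropped.

SQL:
SELECT a.student, b.title AS course
FROM enrollments a
INNER JOIN courses b ON a.course_id = b.id

Result:
student | course  
--------+---------
Beth    | Physics 
Xander  | Calculus
Yara    | Calculus
Ivan    | Calculus
Jack    | Calculus


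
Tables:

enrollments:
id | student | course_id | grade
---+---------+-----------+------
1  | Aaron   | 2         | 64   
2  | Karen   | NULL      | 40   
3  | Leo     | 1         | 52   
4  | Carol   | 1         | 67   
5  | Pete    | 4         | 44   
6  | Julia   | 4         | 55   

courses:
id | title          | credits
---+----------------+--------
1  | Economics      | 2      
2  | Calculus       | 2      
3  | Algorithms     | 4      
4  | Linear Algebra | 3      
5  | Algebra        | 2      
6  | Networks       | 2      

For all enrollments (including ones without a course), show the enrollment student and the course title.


LEFT JOIN keeps every row from enrollments (the left table); where course_id has no match in courses, the course columns become NULL. Walk through each enrollment:
  - enrollment 1 (Aaron): course_id=2 -> matches Calculus
  - enrollment 2 (Karen): course_id=NULL, no match -> kept with NULL
  - enrollment 3 (Leo): course_id=1 -> matches Economics
  - enrollment 4 (Carol): course_id=1 -> matches Economics
  - enrollment 5 (Pete): course_id=4 -> matches Linear Algebra
  - enrollment 6 (Julia): course_id=4 -> matches Linear Algebra
All 6 rows appear; 1 has NULL course.

SQL:
SELECT a.student, b.title AS course
FROM enrollments a
LEFT JOIN courses b ON a.course_id = b.id

Result:
student | course        
--------+---------------
Aaron   | Calculus      
Karen   | NULL          
Leo     | Economics     
Carol   | Economics     
Pete    | Linear Algebra
Julia   | Linear Algebra


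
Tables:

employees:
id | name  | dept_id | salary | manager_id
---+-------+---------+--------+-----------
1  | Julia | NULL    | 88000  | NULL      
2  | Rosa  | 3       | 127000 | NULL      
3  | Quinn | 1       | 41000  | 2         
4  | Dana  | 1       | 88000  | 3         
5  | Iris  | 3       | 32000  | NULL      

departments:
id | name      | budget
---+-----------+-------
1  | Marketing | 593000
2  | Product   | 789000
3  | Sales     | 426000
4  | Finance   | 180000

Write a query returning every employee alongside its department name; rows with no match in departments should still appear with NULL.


LEFT JOIN keeps every row from employees (the left table); where dept_id has no match in departments, the department columns become NULL. Walk through each employee:
  - employee 1 (Julia): dept_id=NULL, no match -> kept with NULL
  - employee 2 (Rosa): dept_id=3 -> matches Sales
  - employee 3 (Quinn): dept_id=1 -> matches Marketing
  - employee 4 (Dana): dept_id=1 -> matches Marketing
  - employee 5 (Iris): dept_id=3 -> matches Sales
All 5 rows appear; 1 has NULL department.

SQL:
SELECT a.name, b.name AS department
FROM employees a
LEFT JOIN departments b ON a.dept_id = b.id

Result:
name  | department
------+-----------
Julia | NULL      
Rosa  | Sales     
Quinn | Marketing 
Dana  | Marketing 
Iris  | Sales     


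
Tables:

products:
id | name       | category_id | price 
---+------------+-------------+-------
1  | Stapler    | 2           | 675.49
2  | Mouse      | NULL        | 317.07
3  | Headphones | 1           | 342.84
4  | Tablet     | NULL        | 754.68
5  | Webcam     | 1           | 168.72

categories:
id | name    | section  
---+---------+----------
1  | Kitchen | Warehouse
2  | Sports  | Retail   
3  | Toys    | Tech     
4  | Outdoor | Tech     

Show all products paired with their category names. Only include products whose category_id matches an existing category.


INNER JOIN keeps only products rows whose category_id matches an id in categories. Walk through each product:
  - product 1 (Stapler): category_id=2 -> matches Sports
  - product 2 (Mouse): category_id=NULL, no match -> dropped
  - product 3 (Headphones): category_id=1 -> matches Kitchen
  - product 4 (Tablet): category_id=NULL, no match -> dropped
  - product 5 (Webcam): category_id=1 -> matches Kitchen
So 2 of 5 rows are dropped.

SQL:
SELECT a.name, b.name AS category
FROM products a
INNER JOIN categories b ON a.category_id = b.id

Result:
name       | category
-----------+---------
Stapler    | Sports  
Headphones | Kitchen 
Webcam     | Kitchen 


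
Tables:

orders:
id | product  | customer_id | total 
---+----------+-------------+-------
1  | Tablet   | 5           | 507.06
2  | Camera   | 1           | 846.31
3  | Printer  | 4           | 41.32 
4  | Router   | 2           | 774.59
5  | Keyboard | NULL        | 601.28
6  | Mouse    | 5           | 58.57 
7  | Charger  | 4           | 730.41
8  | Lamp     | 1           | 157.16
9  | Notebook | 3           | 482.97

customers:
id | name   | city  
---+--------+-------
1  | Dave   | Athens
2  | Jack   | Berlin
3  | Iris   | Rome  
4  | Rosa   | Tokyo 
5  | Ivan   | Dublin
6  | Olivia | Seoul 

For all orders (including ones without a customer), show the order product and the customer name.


LEFT JOIN keeps every row from orders (the left table); where customer_id has no match in customers, the customer columns become NULL. Walk through each order:
  - order 1 (Tablet): customer_id=5 -> matches Ivan
  - order 2 (Camera): customer_id=1 -> matches Dave
  - order 3 (Printer): customer_id=4 -> matches Rosa
  - order 4 (Router): customer_id=2 -> matches Jack
  - order 5 (Keyboard): customer_id=NULL, no match -> kept with NULL
  - order 6 (Mouse): customer_id=5 -> matches Ivan
  - order 7 (Charger): customer_id=4 -> matches Rosa
  - order 8 (Lamp): customer_id=1 -> matches Dave
  - order 9 (Notebook): customer_id=3 -> matches Iris
All 9 rows appear; 1 has NULL customer.

SQL:
SELECT a.product, b.name AS customer
FROM orders a
LEFT JOIN customers b ON a.customer_id = b.id

Result:
product  | customer
---------+---------
Tablet   | Ivan    
Camera   | Dave    
Printer  | Rosa    
Router   | Jack    
Keyboard | NULL    
Mouse    | Ivan    
Charger  | Rosa    
Lamp     | Dave    
Notebook | Iris    


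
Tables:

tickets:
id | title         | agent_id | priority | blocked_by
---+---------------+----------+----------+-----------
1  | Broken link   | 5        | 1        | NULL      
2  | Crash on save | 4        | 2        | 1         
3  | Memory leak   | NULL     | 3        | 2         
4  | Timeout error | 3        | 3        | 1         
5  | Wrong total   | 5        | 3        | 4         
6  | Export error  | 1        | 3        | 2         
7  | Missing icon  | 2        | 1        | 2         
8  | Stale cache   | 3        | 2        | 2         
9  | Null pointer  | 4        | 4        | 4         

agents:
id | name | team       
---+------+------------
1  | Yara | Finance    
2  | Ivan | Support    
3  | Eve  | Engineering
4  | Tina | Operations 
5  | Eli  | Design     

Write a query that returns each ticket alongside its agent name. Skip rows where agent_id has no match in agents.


INNER JOIN keeps only tickets rows whose agent_id matches an id in agents. Walk through each ticket:
  - ticket 1 (Broken link): agent_id=5 -> matches Eli
  - ticket 2 (Crash on save): agent_id=4 -> matches Tina
  - ticket 3 (Memory leak): agent_id=NULL, no match -> dropped
  - ticket 4 (Timeout error): agent_id=3 -> matches Eve
  - ticket 5 (Wrong total): agent_id=5 -> matches Eli
  - ticket 6 (Export error): agent_id=1 -> matches Yara
  - ticket 7 (Missing icon): agent_id=2 -> matches Ivan
  - ticket 8 (Stale cache): agent_id=3 -> matches Eve
  - ticket 9 (Null pointer): agent_id=4 -> matches Tina
So 1 of 9 rows is dropped.

SQL:
SELECT a.title, b.name AS agent
FROM tickets a
INNER JOIN agents b ON a.agent_id = b.id

Result:
title         | agent
--------------+------
Broken link   | Eli  
Crash on save | Tina 
Timeout error | Eve  
Wrong total   | Eli  
Export error  | Yara 
Missing icon  | Ivan 
Stale cache   | Eve  
Null pointer  | Tina 


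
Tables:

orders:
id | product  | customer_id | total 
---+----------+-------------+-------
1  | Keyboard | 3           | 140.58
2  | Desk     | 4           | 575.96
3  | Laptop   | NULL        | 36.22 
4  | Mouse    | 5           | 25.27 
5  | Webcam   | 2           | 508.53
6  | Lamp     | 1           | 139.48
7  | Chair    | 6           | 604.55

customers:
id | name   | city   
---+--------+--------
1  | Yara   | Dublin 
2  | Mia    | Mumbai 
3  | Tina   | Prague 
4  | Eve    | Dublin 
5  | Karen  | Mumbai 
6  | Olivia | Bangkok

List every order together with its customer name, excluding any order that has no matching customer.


INNER JOIN keeps only orders rows whose customer_id matches an id in customers. Walk through each order:
  - order 1 (Keyboard): customer_id=3 -> matches Tina
  - order 2 (Desk): customer_id=4 -> matches Eve
  - order 3 (Laptop): customer_id=NULL, no match -> dropped
  - order 4 (Mouse): customer_id=5 -> matches Karen
  - order 5 (Webcam): customer_id=2 -> matches Mia
  - order 6 (Lamp): customer_id=1 -> matches Yara
  - order 7 (Chair): customer_id=6 -> matches Olivia
So 1 of 7 rows is dropped.

SQL:
SELECT a.product, b.name AS customer
FROM orders a
INNER JOIN customers b ON a.customer_id = b.id

Result:
product  | customer
---------+---------
Keyboard | Tina    
Desk     | Eve     
Mouse    | Karen   
Webcam   | Mia     
Lamp     | Yara    
Chair    | Olivia  


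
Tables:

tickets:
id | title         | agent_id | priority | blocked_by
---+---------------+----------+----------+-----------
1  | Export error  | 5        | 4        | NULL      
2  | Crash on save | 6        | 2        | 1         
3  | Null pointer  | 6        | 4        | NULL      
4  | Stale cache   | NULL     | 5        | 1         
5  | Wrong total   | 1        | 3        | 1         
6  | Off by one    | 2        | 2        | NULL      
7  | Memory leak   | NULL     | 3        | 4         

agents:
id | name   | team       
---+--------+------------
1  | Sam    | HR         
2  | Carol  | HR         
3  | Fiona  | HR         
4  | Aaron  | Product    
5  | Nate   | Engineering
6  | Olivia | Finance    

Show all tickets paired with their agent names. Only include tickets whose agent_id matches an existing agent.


INNER JOIN keeps only tickets rows whose agent_id matches an id in agents. Walk through each ticket:
  - ticket 1 (Export error): agent_id=5 -> matches Nate
  - ticket 2 (Crash on save): agent_id=6 -> matches Olivia
  - ticket 3 (Null pointer): agent_id=6 -> matches Olivia
  - ticket 4 (Stale cache): agent_id=NULL, no match -> dropped
  - ticket 5 (Wrong total): agent_id=1 -> matches Sam
  - ticket 6 (Off by one): agent_id=2 -> matches Carol
  - ticket 7 (Memory leak): agent_id=NULL, no match -> dropped
So 2 of 7 rows are dropped.

SQL:
SELECT a.title, b.name AS agent
FROM tickets a
INNER JOIN agents b ON a.agent_id = b.id

Result:
title         | agent 
--------------+-------
Export error  | Nate  
Crash on save | Olivia
Null pointer  | Olivia
Wrong total   | Sam   
Off by one    | Carol 


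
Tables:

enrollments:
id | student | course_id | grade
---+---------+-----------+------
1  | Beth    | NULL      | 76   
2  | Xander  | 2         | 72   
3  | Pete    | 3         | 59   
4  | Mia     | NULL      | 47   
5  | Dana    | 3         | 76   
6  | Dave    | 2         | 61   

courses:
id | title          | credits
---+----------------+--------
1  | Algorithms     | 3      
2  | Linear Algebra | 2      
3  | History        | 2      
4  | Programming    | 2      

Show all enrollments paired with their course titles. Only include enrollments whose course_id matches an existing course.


INNER JOIN keeps only enrollments rows whose course_id matches an id in courses. Walk through each enrollment:
  - enrollment 1 (Beth): course_id=NULL, no match -> dropped
  - enrollment 2 (Xander): course_id=2 -> matches Linear Algebra
  - enrollment 3 (Pete): course_id=3 -> matches History
  - enrollment 4 (Mia): course_id=NULL, no match -> dropped
  - enrollment 5 (Dana): course_id=3 -> matches History
  - enrollment 6 (Dave): course_id=2 -> matches Linear Algebra
So 2 of 6 rows are dropped.

SQL:
SELECT a.student, b.title AS course
FROM enrollments a
INNER JOIN courses b ON a.course_id = b.id

Result:
student | course        
--------+---------------
Xander  | Linear Algebra
Pete    | History       
Dana    | History       
Dave    | Linear Algebra


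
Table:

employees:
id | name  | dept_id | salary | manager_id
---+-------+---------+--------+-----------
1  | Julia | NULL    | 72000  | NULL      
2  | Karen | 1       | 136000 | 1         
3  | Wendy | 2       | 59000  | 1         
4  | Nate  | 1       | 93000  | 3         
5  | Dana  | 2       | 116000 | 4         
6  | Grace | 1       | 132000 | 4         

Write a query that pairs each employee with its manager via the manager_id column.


This is a self-join: employees is joined to a second copy of itself, matching each row's manager_id to another row's id. Use LEFT JOIN so rows with manager_id=NULL are kept.
  - employee 1 (Julia): manager_id=NULL -> NULL
  - employee 2 (Karen): manager_id=1 -> Julia
  - employee 3 (Wendy): manager_id=1 -> Julia
  - employee 4 (Nate): manager_id=3 -> Wendy
  - employee 5 (Dana): manager_id=4 -> Nate
  - employee 6 (Grace): manager_id=4 -> Nate

SQL:
SELECT a.name AS item, b.name AS manager
FROM employees a
LEFT JOIN employees b ON a.manager_id = b.id

Result:
item  | manager
------+--------
Julia | NULL   
Karen | Julia  
Wendy | Julia  
Nate  | Wendy  
Dana  | Nate   
Grace | Nate   


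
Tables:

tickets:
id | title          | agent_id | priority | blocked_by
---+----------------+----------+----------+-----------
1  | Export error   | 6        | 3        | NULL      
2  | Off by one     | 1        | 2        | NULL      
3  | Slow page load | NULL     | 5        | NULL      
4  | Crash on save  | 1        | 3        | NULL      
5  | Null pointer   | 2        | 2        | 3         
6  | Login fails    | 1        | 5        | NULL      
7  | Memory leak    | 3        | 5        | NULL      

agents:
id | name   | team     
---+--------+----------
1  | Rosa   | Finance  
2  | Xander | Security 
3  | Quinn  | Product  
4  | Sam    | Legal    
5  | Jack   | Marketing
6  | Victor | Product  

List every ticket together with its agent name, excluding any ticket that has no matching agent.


INNER JOIN keeps only tickets rows whose agent_id matches an id in agents. Walk through each ticket:
  - ticket 1 (Export error): agent_id=6 -> matches Victor
  - ticket 2 (Off by one): agent_id=1 -> matches Rosa
  - ticket 3 (Slow page load): agent_id=NULL, no match -> dropped
  - ticket 4 (Crash on save): agent_id=1 -> matches Rosa
  - ticket 5 (Null pointer): agent_id=2 -> matches Xander
  - ticket 6 (Login fails): agent_id=1 -> matches Rosa
  - ticket 7 (Memory leak): agent_id=3 -> matches Quinn
So 1 of 7 rows is dropped.

SQL:
SELECT a.title, b.name AS agent
FROM tickets a
INNER JOIN agents b ON a.agent_id = b.id

Result:
title         | agent 
--------------+-------
Export error  | Victor
Off by one    | Rosa  
Crash on save | Rosa  
Null pointer  | Xander
Login fails   | Rosa  
Memory leak   | Quinn 


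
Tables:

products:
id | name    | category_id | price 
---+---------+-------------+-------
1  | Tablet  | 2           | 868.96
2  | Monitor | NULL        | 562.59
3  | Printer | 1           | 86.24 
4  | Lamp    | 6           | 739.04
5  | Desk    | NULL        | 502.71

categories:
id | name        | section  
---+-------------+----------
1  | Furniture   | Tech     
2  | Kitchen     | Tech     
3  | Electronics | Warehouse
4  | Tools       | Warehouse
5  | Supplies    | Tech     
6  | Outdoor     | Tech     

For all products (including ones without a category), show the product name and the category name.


LEFT JOIN keeps every row from products (the left table); where category_id has no match in categories, the category columns become NULL. Walk through each product:
  - product 1 (Tablet): category_id=2 -> matches Kitchen
  - product 2 (Monitor): category_id=NULL, no match -> kept with NULL
  - product 3 (Printer): category_id=1 -> matches Furniture
  - product 4 (Lamp): category_id=6 -> matches Outdoor
  - product 5 (Desk): category_id=NULL, no match -> kept with NULL
All 5 rows appear; 2 have NULL category.

SQL:
SELECT a.name, b.name AS category
FROM products a
LEFT JOIN categories b ON a.category_id = b.id

Result:
name    | category 
--------+----------
Tablet  | Kitchen  
Monitor | NULL     
Printer | Furniture
Lamp    | Outdoor  
Desk    | NULL     


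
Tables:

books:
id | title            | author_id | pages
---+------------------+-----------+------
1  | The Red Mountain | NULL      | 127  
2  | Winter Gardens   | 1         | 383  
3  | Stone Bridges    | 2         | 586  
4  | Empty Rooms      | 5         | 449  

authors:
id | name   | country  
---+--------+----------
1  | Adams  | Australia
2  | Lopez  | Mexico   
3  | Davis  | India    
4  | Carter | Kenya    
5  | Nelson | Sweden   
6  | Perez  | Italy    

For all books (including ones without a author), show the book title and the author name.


LEFT JOIN keeps every row from books (the left table); where author_id has no match in authors, the author columns become NULL. Walk through each book:
  - book 1 (The Red Mountain): author_id=NULL, no match -> kept with NULL
  - book 2 (Winter Gardens): author_id=1 -> matches Adams
  - book 3 (Stone Bridges): author_id=2 -> matches Lopez
  - book 4 (Empty Rooms): author_id=5 -> matches Nelson
All 4 rows appear; 1 has NULL author.

SQL:
SELECT a.title, b.name AS author
FROM books a
LEFT JOIN authors b ON a.author_id = b.id

Result:
title            | author
-----------------+-------
The Red Mountain | NULL  
Winter Gardens   | Adams 
Stone Bridges    | Lopez 
Empty Rooms      | Nelson


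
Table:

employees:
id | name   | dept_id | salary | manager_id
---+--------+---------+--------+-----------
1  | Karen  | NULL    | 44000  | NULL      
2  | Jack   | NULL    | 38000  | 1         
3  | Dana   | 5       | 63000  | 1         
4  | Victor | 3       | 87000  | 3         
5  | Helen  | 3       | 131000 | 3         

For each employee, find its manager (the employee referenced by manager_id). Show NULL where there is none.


This is a self-join: employees is joined to a second copy of itself, matching each row's manager_id to another row's id. Use LEFT JOIN so rows with manager_id=NULL are kept.
  - employee 1 (Karen): manager_id=NULL -> NULL
  - employee 2 (Jack): manager_id=1 -> Karen
  - employee 3 (Dana): manager_id=1 -> Karen
  - employee 4 (Victor): manager_id=3 -> Dana
  - employee 5 (Helen): manager_id=3 -> Dana

SQL:
SELECT a.name AS item, b.name AS manager
FROM employees a
LEFT JOIN employees b ON a.manager_id = b.id

Result:
item   | manager
-------+--------
Karen  | NULL   
Jack   | Karen  
Dana   | Karen  
Victor | Dana   
Helen  | Dana   


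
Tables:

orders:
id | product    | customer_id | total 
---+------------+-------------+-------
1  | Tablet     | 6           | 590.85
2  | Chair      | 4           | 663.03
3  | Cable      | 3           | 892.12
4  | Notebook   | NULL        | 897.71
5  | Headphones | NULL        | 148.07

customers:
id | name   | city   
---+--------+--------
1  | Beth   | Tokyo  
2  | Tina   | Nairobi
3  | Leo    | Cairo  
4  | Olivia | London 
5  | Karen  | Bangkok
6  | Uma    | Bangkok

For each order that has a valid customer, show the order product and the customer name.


INNER JOIN keeps only orders rows whose customer_id matches an id in customers. Walk through each order:
  - order 1 (Tablet): customer_id=6 -> matches Uma
  - order 2 (Chair): customer_id=4 -> matches Olivia
  - order 3 (Cable): customer_id=3 -> matches Leo
  - order 4 (Notebook): customer_id=NULL, no match -> dropped
  - order 5 (Headphones): customer_id=NULL, no match -> dropped
So 2 of 5 rows are dropped.

SQL:
SELECT a.product, b.name AS customer
FROM orders a
INNER JOIN customers b ON a.customer_id = b.id

Result:
product | customer
--------+---------
Tablet  | Uma     
Chair   | Olivia  
Cable   | Leo     


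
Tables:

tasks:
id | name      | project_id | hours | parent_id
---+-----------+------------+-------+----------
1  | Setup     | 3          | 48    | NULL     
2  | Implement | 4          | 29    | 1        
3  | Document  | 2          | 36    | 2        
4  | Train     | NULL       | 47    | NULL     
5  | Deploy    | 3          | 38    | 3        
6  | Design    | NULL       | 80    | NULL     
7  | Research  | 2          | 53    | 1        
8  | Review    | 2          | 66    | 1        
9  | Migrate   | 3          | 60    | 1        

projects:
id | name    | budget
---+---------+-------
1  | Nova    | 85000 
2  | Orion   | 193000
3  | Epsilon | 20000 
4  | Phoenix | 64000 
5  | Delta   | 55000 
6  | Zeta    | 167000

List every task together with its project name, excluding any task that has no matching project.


INNER JOIN keeps only tasks rows whose project_id matches an id in projects. Walk through each task:
  - task 1 (Setup): project_id=3 -> matches Epsilon
  - task 2 (Implement): project_id=4 -> matches Phoenix
  - task 3 (Document): project_id=2 -> matches Orion
  - task 4 (Train): project_id=NULL, no match -> dropped
  - task 5 (Deploy): project_id=3 -> matches Epsilon
  - task 6 (Design): project_id=NULL, no match -> dropped
  - task 7 (Research): project_id=2 -> matches Orion
  - task 8 (Review): project_id=2 -> matches Orion
  - task 9 (Migrate): project_id=3 -> matches Epsilon
So 2 of 9 rows are dropped.

SQL:
SELECT a.name, b.name AS project
FROM tasks a
INNER JOIN projects b ON a.project_id = b.id

Result:
name      | project
----------+--------
Setup     | Epsilon
Implement | Phoenix
Document  | Orion  
Deploy    | Epsilon
Research  | Orion  
Review    | Orion  
Migrate   | Epsilon


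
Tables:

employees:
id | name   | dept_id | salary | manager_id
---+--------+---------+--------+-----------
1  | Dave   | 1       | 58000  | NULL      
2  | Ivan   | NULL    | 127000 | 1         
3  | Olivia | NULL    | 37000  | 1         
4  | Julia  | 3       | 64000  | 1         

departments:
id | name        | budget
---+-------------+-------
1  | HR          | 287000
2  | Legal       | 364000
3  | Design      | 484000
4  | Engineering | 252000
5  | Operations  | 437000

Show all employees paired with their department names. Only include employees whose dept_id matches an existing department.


INNER JOIN keeps only employees rows whose dept_id matches an id in departments. Walk through each employee:
  - employee 1 (Dave): dept_id=1 -> matches HR
  - employee 2 (Ivan): dept_id=NULL, no match -> dropped
  - employee 3 (Olivia): dept_id=NULL, no match -> dropped
  - employee 4 (Julia): dept_id=3 -> matches Design
So 2 of 4 rows are dropped.

SQL:
SELECT a.name, b.name AS department
FROM employees a
INNER JOIN departments b ON a.dept_id = b.id

Result:
name  | department
------+-----------
Dave  | HR        
Julia | Design    


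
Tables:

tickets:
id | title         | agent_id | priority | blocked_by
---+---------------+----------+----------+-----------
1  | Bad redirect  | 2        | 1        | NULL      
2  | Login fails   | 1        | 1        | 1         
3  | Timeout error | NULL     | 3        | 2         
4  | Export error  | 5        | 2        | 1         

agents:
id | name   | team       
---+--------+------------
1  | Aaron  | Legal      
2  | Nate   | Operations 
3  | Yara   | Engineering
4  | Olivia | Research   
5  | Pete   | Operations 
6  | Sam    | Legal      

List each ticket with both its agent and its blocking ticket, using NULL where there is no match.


Two LEFT JOINs from the same base table tickets: one to agents via agent_id, one to tickets itself via blocked_by. Both are LEFT so every ticket is preserved.
Match against agents:
  - ticket 1 (Bad redirect): agent_id=2 -> matches Nate
  - ticket 2 (Login fails): agent_id=1 -> matches Aaron
  - ticket 3 (Timeout error): agent_id=NULL, no match -> kept with NULL
  - ticket 4 (Export error): agent_id=5 -> matches Pete
Match against tickets (self):
  - ticket 1 (Bad redirect): blocked_by=NULL -> NULL
  - ticket 2 (Login fails): blocked_by=1 -> Bad redirect
  - ticket 3 (Timeout error): blocked_by=2 -> Login fails
  - ticket 4 (Export error): blocked_by=1 -> Bad redirect

SQL:
SELECT a.title, b.name AS agent, c.title AS blocked_by
FROM tickets a
LEFT JOIN agents b ON a.agent_id = b.id
LEFT JOIN tickets c ON a.blocked_by = c.id

Result:
title         | agent | blocked_by  
--------------+-------+-------------
Bad redirect  | Nate  | NULL        
Login fails   | Aaron | Bad redirect
Timeout error | NULL  | Login fails 
Export error  | Pete  | Bad redirect


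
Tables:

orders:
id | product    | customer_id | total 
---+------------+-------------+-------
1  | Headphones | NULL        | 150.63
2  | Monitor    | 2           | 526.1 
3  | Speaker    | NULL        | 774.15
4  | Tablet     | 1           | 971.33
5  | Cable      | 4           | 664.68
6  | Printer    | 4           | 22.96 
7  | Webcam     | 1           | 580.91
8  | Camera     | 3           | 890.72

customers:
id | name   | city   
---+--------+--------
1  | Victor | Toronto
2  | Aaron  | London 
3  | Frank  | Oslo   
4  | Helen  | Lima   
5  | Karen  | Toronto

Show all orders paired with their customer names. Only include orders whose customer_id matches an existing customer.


INNER JOIN keeps only orders rows whose customer_id matches an id in customers. Walk through each order:
  - order 1 (Headphones): customer_id=NULL, no match -> dropped
  - order 2 (Monitor): customer_id=2 -> matches Aaron
  - order 3 (Speaker): customer_id=NULL, no match -> dropped
  - order 4 (Tablet): customer_id=1 -> matches Victor
  - order 5 (Cable): customer_id=4 -> matches Helen
  - order 6 (Printer): customer_id=4 -> matches Helen
  - order 7 (Webcam): customer_id=1 -> matches Victor
  - order 8 (Camera): customer_id=3 -> matches Frank
So 2 of 8 rows are dropped.

SQL:
SELECT a.product, b.name AS customer
FROM orders a
INNER JOIN customers b ON a.customer_id = b.id

Result:
product | customer
--------+---------
Monitor | Aaron   
Tablet  | Victor  
Cable   | Helen   
Printer | Helen   
Webcam  | Victor  
Camera  | Frank   


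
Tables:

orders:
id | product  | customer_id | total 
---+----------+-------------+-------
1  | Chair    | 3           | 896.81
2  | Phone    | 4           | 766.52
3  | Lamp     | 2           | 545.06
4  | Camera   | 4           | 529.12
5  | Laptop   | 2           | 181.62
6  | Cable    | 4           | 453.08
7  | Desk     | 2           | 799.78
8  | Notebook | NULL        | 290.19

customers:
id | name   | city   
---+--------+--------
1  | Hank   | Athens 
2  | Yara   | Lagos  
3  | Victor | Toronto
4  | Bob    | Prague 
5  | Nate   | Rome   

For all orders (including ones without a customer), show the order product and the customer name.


LEFT JOIN keeps every row from orders (the left table); where customer_id has no match in customers, the customer columns become NULL. Walk through each order:
  - order 1 (Chair): customer_id=3 -> matches Victor
  - order 2 (Phone): customer_id=4 -> matches Bob
  - order 3 (Lamp): customer_id=2 -> matches Yara
  - order 4 (Camera): customer_id=4 -> matches Bob
  - order 5 (Laptop): customer_id=2 -> matches Yara
  - order 6 (Cable): customer_id=4 -> matches Bob
  - order 7 (Desk): customer_id=2 -> matches Yara
  - order 8 (Notebook): customer_id=NULL, no match -> kept with NULL
All 8 rows appear; 1 has NULL customer.

SQL:
SELECT a.product, b.name AS customer
FROM orders a
LEFT JOIN customers b ON a.customer_id = b.id

Result:
product  | customer
---------+---------
Chair    | Victor  
Phone    | Bob     
Lamp     | Yara    
Camera   | Bob     
Laptop   | Yara    
Cable    | Bob     
Desk     | Yara    
Notebook | NULL    


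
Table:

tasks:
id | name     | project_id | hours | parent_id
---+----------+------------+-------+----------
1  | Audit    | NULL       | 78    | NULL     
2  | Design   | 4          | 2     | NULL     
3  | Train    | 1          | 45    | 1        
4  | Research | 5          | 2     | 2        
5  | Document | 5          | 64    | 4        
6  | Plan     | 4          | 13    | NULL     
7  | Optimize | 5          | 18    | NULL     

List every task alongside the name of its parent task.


This is a self-join: tasks is joined to a second copy of itself, matching each row's parent_id to another row's id. Use LEFT JOIN so rows with parent_id=NULL are kept.
  - task 1 (Audit): parent_id=NULL -> NULL
  - task 2 (Design): parent_id=NULL -> NULL
  - task 3 (Train): parent_id=1 -> Audit
  - task 4 (Research): parent_id=2 -> Design
  - task 5 (Document): parent_id=4 -> Research
  - task 6 (Plan): parent_id=NULL -> NULL
  - task 7 (Optimize): parent_id=NULL -> NULL

SQL:
SELECT a.name AS item, b.name AS parent
FROM tasks a
LEFT JOIN tasks b ON a.parent_id = b.id

Result:
item     | parent  
---------+---------
Audit    | NULL    
Design   | NULL    
Train    | Audit   
Research | Design  
Document | Research
Plan     | NULL    
Optimize | NULL    
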